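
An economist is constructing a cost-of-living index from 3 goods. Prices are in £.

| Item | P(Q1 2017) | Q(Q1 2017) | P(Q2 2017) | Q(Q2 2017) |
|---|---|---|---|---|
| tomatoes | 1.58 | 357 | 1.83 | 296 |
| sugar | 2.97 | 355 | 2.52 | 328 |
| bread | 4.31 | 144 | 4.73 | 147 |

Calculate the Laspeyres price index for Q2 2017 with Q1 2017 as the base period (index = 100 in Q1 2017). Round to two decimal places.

99.55

Laspeyres price index uses base-period quantities as weights.
ΣP(Q2 2017)·Q(Q1 2017) = 1.83×357 + 2.52×355 + 4.73×144 = 653.31 + 894.6 + 681.12 = 2229.03
ΣP(Q1 2017)·Q(Q1 2017) = 1.58×357 + 2.97×355 + 4.31×144 = 564.06 + 1054.35 + 620.64 = 2239.05
Index = 2229.03 / 2239.05 × 100 = 99.5525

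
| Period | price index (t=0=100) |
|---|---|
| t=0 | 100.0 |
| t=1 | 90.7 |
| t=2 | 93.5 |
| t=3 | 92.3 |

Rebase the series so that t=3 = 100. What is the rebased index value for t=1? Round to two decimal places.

98.27

Rebased(t=1) = 90.7 / 92.3 × 100 = 98.2665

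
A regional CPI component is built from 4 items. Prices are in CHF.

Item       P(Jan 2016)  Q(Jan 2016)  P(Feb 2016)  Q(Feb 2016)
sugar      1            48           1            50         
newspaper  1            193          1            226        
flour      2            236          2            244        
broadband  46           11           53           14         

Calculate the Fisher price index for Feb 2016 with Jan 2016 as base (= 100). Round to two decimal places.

106.64

Laspeyres component (base-period weights):
ΣP(Feb 2016)Q(Jan 2016) = 1×48 + 1×193 + 2×236 + 53×11 = 48 + 193 + 472 + 583 = 1296
ΣP(Jan 2016)Q(Jan 2016) = 1×48 + 1×193 + 2×236 + 46×11 = 48 + 193 + 472 + 506 = 1219
L = 1296 / 1219 × 100 = 106.3167
Paasche component (current-period weights):
ΣP(Feb 2016)Q(Feb 2016) = 1×50 + 1×226 + 2×244 + 53×14 = 50 + 226 + 488 + 742 = 1506
ΣP(Jan 2016)Q(Feb 2016) = 1×50 + 1×226 + 2×244 + 46×14 = 50 + 226 + 488 + 644 = 1408
P = 1506 / 1408 × 100 = 106.9602
Fisher = √(L × P) = √(106.3167 × 106.9602) = 106.6380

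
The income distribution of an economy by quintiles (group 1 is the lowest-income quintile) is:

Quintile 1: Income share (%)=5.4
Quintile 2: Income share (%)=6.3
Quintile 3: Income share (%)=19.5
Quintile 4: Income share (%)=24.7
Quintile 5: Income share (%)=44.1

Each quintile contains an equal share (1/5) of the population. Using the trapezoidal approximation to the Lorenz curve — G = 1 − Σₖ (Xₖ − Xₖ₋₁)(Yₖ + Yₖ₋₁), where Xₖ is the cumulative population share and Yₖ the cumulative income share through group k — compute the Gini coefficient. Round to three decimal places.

0.383

Cumulative income shares Yₖ: 0.0540, 0.1170, 0.3120, 0.5590, 1.0000
Σ (Xₖ−Xₖ₋₁)(Yₖ+Yₖ₋₁) = (1/5)(0.0540+0.0000) + (1/5)(0.1170+0.0540) + (1/5)(0.3120+0.1170) + (1/5)(0.5590+0.3120) + (1/5)(1.0000+0.5590)
  = 0.0108 + 0.0342 + 0.0858 + 0.1742 + 0.3118 = 0.6168
G = 1 − 0.6168 = 0.3832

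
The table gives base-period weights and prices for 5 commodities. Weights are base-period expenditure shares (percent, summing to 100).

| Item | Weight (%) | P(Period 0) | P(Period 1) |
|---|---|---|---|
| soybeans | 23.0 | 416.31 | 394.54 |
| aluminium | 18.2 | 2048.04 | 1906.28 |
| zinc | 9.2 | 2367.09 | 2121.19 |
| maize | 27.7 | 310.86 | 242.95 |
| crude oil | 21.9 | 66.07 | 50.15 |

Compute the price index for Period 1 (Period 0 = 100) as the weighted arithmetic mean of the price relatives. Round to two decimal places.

85.25

soybeans: 23.0 × (394.54/416.31) = 23.0 × 0.947707 = 21.7973
aluminium: 18.2 × (1906.28/2048.04) = 18.2 × 0.930783 = 16.9402
zinc: 9.2 × (2121.19/2367.09) = 9.2 × 0.896117 = 8.2443
maize: 27.7 × (242.95/310.86) = 27.7 × 0.781542 = 21.6487
crude oil: 21.9 × (50.15/66.07) = 21.9 × 0.759043 = 16.6231
Index = Σ wᵢ·(p₁ᵢ/p₀ᵢ) = 21.7973 + 16.9402 + 8.2443 + 21.6487 + 16.6231 = 85.2535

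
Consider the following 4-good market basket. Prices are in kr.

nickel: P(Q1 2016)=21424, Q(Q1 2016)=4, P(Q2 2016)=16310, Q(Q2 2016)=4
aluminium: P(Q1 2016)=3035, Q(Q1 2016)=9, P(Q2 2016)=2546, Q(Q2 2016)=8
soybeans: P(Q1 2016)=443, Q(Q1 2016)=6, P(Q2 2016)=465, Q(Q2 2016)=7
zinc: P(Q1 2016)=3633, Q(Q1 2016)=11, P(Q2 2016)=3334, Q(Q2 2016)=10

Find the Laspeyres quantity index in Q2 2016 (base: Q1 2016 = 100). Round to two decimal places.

Laspeyres quantity index uses base-period prices as weights.
ΣP(Q1 2016)·Q(Q2 2016) = 21424×4 + 3035×8 + 443×7 + 3633×10 = 85696 + 24280 + 3101 + 36330 = 149407
ΣP(Q1 2016)·Q(Q1 2016) = 21424×4 + 3035×9 + 443×6 + 3633×11 = 85696 + 27315 + 2658 + 39963 = 155632
Index = 149407 / 155632 × 100 = 96.0002

96.00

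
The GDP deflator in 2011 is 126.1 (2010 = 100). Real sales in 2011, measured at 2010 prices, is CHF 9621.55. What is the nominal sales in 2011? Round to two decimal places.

12132.77

Nominal = Real × (Index/100) = 9621.55 × (126.1/100)
        = 9621.55 × 1.261 = 12132.7745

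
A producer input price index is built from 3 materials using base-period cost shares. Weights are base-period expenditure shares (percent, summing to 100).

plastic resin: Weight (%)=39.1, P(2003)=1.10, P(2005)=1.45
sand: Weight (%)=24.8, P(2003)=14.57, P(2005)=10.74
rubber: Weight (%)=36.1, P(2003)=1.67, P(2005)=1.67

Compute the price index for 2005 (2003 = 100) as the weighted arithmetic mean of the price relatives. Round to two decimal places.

105.92

plastic resin: 39.1 × (1.45/1.10) = 39.1 × 1.318182 = 51.5409
sand: 24.8 × (10.74/14.57) = 24.8 × 0.737131 = 18.2809
rubber: 36.1 × (1.67/1.67) = 36.1 × 1.000000 = 36.1000
Index = Σ wᵢ·(p₁ᵢ/p₀ᵢ) = 51.5409 + 18.2809 + 36.1000 = 105.9218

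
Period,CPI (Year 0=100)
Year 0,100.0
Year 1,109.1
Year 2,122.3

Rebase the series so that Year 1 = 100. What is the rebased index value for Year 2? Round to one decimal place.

Rebased(Year 2) = 122.3 / 109.1 × 100 = 112.0990

112.1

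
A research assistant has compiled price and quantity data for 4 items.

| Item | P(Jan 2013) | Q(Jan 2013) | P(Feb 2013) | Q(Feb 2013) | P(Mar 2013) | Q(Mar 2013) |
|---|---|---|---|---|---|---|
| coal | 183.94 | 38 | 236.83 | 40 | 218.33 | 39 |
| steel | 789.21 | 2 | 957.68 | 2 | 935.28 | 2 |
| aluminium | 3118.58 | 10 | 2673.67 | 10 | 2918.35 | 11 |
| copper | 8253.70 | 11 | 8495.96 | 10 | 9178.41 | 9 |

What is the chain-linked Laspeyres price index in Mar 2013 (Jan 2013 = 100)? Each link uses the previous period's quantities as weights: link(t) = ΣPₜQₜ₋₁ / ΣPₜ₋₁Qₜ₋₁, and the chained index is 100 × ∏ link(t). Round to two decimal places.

107.36

Link Jan 2013→Feb 2013:
ΣP(Feb 2013)Q(Jan 2013) = 236.83×38 + 957.68×2 + 2673.67×10 + 8495.96×11 = 8999.54 + 1915.36 + 26736.7 + 93455.56 = 131107.16
ΣP(Jan 2013)Q(Jan 2013) = 183.94×38 + 789.21×2 + 3118.58×10 + 8253.70×11 = 6989.72 + 1578.42 + 31185.8 + 90790.7 = 130544.64
link = 131107.16/130544.64 = 1.004309
Link Feb 2013→Mar 2013:
ΣP(Mar 2013)Q(Feb 2013) = 218.33×40 + 935.28×2 + 2918.35×10 + 9178.41×10 = 8733.2 + 1870.56 + 29183.5 + 91784.1 = 131571.36
ΣP(Feb 2013)Q(Feb 2013) = 236.83×40 + 957.68×2 + 2673.67×10 + 8495.96×10 = 9473.2 + 1915.36 + 26736.7 + 84959.6 = 123084.86
link = 131571.36/123084.86 = 1.068948
Chained index = 100 × 1.004309 × 1.068948 = 107.3554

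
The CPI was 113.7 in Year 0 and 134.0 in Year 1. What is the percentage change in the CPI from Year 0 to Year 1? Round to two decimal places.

Change = (134.0 − 113.7) / 113.7 × 100
       = 20.3 / 113.7 × 100 = 17.8540%

17.85%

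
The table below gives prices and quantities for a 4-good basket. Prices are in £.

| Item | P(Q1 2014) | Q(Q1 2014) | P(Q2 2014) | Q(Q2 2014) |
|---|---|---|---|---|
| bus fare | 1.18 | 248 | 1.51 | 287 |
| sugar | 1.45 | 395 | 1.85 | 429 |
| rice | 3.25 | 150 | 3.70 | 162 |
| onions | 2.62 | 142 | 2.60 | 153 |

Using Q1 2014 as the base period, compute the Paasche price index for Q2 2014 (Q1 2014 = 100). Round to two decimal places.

Paasche price index uses current-period quantities as weights.
ΣP(Q2 2014)·Q(Q2 2014) = 1.51×287 + 1.85×429 + 3.70×162 + 2.60×153 = 433.37 + 793.65 + 599.4 + 397.8 = 2224.22
ΣP(Q1 2014)·Q(Q2 2014) = 1.18×287 + 1.45×429 + 3.25×162 + 2.62×153 = 338.66 + 622.05 + 526.5 + 400.86 = 1888.07
Index = 2224.22 / 1888.07 × 100 = 117.8039

117.80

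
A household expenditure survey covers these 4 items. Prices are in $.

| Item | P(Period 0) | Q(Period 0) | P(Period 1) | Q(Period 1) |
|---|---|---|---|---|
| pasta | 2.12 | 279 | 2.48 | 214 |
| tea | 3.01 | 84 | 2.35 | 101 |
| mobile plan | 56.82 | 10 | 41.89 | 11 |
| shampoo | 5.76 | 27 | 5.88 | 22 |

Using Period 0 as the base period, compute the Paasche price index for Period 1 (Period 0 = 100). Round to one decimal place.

90.0

Paasche price index uses current-period quantities as weights.
ΣP(Period 1)·Q(Period 1) = 2.48×214 + 2.35×101 + 41.89×11 + 5.88×22 = 530.72 + 237.35 + 460.79 + 129.36 = 1358.22
ΣP(Period 0)·Q(Period 1) = 2.12×214 + 3.01×101 + 56.82×11 + 5.76×22 = 453.68 + 304.01 + 625.02 + 126.72 = 1509.43
Index = 1358.22 / 1509.43 × 100 = 89.9823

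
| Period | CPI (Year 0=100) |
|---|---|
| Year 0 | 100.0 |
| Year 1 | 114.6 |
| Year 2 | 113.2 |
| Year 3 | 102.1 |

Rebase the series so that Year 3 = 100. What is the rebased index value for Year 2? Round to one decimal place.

110.9

Rebased(Year 2) = 113.2 / 102.1 × 100 = 110.8717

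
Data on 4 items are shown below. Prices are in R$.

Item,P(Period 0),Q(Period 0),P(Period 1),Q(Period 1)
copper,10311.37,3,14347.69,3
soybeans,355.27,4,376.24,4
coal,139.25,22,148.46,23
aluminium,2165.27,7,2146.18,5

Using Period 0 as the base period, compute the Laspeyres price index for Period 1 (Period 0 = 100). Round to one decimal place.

124.2

Laspeyres price index uses base-period quantities as weights.
ΣP(Period 1)·Q(Period 0) = 14347.69×3 + 376.24×4 + 148.46×22 + 2146.18×7 = 43043.07 + 1504.96 + 3266.12 + 15023.26 = 62837.41
ΣP(Period 0)·Q(Period 0) = 10311.37×3 + 355.27×4 + 139.25×22 + 2165.27×7 = 30934.11 + 1421.08 + 3063.5 + 15156.89 = 50575.58
Index = 62837.41 / 50575.58 × 100 = 124.2446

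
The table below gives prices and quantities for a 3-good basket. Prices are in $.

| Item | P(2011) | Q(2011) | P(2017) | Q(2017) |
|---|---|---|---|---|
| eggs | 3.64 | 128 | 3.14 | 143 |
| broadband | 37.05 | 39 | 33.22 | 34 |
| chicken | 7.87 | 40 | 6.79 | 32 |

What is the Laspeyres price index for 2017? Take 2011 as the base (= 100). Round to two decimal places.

88.47

Laspeyres price index uses base-period quantities as weights.
ΣP(2017)·Q(2011) = 3.14×128 + 33.22×39 + 6.79×40 = 401.92 + 1295.58 + 271.6 = 1969.1
ΣP(2011)·Q(2011) = 3.64×128 + 37.05×39 + 7.87×40 = 465.92 + 1444.95 + 314.8 = 2225.67
Index = 1969.1 / 2225.67 × 100 = 88.4722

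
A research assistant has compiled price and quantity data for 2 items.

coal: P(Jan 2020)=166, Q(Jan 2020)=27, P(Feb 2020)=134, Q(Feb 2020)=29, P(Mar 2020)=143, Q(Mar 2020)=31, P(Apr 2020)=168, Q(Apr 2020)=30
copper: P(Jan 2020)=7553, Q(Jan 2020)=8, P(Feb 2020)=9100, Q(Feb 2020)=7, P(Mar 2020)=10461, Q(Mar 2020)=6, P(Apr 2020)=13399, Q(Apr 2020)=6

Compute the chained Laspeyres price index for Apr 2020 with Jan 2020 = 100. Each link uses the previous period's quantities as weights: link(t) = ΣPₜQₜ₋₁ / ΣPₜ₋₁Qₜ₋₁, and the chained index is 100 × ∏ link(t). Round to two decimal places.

Link Jan 2020→Feb 2020:
ΣP(Feb 2020)Q(Jan 2020) = 134×27 + 9100×8 = 3618 + 72800 = 76418
ΣP(Jan 2020)Q(Jan 2020) = 166×27 + 7553×8 = 4482 + 60424 = 64906
link = 76418/64906 = 1.177364
Link Feb 2020→Mar 2020:
ΣP(Mar 2020)Q(Feb 2020) = 143×29 + 10461×7 = 4147 + 73227 = 77374
ΣP(Feb 2020)Q(Feb 2020) = 134×29 + 9100×7 = 3886 + 63700 = 67586
link = 77374/67586 = 1.144823
Link Mar 2020→Apr 2020:
ΣP(Apr 2020)Q(Mar 2020) = 168×31 + 13399×6 = 5208 + 80394 = 85602
ΣP(Mar 2020)Q(Mar 2020) = 143×31 + 10461×6 = 4433 + 62766 = 67199
link = 85602/67199 = 1.273858
Chained index = 100 × 1.177364 × 1.144823 × 1.273858 = 171.7000

171.70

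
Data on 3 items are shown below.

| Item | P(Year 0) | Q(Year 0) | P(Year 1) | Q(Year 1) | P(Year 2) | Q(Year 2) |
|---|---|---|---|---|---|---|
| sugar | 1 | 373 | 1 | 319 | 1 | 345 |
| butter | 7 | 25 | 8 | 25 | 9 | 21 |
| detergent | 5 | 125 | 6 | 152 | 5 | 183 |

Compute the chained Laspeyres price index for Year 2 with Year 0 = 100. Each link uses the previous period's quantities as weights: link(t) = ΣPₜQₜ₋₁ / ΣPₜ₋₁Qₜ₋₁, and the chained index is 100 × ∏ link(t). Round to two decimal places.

Link Year 0→Year 1:
ΣP(Year 1)Q(Year 0) = 1×373 + 8×25 + 6×125 = 373 + 200 + 750 = 1323
ΣP(Year 0)Q(Year 0) = 1×373 + 7×25 + 5×125 = 373 + 175 + 625 = 1173
link = 1323/1173 = 1.127877
Link Year 1→Year 2:
ΣP(Year 2)Q(Year 1) = 1×319 + 9×25 + 5×152 = 319 + 225 + 760 = 1304
ΣP(Year 1)Q(Year 1) = 1×319 + 8×25 + 6×152 = 319 + 200 + 912 = 1431
link = 1304/1431 = 0.911251
Chained index = 100 × 1.127877 × 0.911251 = 102.7779

102.78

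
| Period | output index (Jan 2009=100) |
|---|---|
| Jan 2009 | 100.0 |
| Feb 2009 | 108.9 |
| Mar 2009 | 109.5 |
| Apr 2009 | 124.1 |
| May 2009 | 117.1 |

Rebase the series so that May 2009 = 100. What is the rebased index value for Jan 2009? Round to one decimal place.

Rebased(Jan 2009) = 100.0 / 117.1 × 100 = 85.3971

85.4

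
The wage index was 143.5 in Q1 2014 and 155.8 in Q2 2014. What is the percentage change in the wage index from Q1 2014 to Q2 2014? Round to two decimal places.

Change = (155.8 − 143.5) / 143.5 × 100
       = 12.3 / 143.5 × 100 = 8.5714%

8.57%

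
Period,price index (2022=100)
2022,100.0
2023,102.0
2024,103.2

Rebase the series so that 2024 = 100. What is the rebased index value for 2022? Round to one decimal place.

Rebased(2022) = 100.0 / 103.2 × 100 = 96.8992

96.9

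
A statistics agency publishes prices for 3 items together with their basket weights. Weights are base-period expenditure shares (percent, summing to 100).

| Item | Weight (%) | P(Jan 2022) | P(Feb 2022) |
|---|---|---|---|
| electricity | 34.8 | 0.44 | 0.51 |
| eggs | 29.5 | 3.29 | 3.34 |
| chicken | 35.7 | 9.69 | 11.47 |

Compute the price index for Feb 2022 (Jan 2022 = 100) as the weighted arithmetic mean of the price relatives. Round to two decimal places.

112.54

electricity: 34.8 × (0.51/0.44) = 34.8 × 1.159091 = 40.3364
eggs: 29.5 × (3.34/3.29) = 29.5 × 1.015198 = 29.9483
chicken: 35.7 × (11.47/9.69) = 35.7 × 1.183695 = 42.2579
Index = Σ wᵢ·(p₁ᵢ/p₀ᵢ) = 40.3364 + 29.9483 + 42.2579 = 112.5426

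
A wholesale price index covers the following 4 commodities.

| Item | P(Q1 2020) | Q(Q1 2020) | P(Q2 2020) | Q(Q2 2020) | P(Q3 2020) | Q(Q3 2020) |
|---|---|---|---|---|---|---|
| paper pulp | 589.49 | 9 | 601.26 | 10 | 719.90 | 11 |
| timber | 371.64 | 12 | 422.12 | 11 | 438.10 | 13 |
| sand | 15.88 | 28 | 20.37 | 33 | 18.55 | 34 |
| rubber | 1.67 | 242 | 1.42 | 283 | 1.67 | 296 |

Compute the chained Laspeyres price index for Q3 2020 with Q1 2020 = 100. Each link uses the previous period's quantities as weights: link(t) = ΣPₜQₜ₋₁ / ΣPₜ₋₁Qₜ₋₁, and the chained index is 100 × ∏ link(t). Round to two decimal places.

Link Q1 2020→Q2 2020:
ΣP(Q2 2020)Q(Q1 2020) = 601.26×9 + 422.12×12 + 20.37×28 + 1.42×242 = 5411.34 + 5065.44 + 570.36 + 343.64 = 11390.78
ΣP(Q1 2020)Q(Q1 2020) = 589.49×9 + 371.64×12 + 15.88×28 + 1.67×242 = 5305.41 + 4459.68 + 444.64 + 404.14 = 10613.87
link = 11390.78/10613.87 = 1.073198
Link Q2 2020→Q3 2020:
ΣP(Q3 2020)Q(Q2 2020) = 719.90×10 + 438.10×11 + 18.55×33 + 1.67×283 = 7199 + 4819.1 + 612.15 + 472.61 = 13102.86
ΣP(Q2 2020)Q(Q2 2020) = 601.26×10 + 422.12×11 + 20.37×33 + 1.42×283 = 6012.6 + 4643.32 + 672.21 + 401.86 = 11729.99
link = 13102.86/11729.99 = 1.117039
Chained index = 100 × 1.073198 × 1.117039 = 119.8804

119.88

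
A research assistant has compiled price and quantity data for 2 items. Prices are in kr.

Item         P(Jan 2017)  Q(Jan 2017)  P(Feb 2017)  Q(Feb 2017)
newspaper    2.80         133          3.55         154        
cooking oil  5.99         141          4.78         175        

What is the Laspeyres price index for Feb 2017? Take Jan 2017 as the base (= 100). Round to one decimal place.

94.2

Laspeyres price index uses base-period quantities as weights.
ΣP(Feb 2017)·Q(Jan 2017) = 3.55×133 + 4.78×141 = 472.15 + 673.98 = 1146.13
ΣP(Jan 2017)·Q(Jan 2017) = 2.80×133 + 5.99×141 = 372.4 + 844.59 = 1216.99
Index = 1146.13 / 1216.99 × 100 = 94.1774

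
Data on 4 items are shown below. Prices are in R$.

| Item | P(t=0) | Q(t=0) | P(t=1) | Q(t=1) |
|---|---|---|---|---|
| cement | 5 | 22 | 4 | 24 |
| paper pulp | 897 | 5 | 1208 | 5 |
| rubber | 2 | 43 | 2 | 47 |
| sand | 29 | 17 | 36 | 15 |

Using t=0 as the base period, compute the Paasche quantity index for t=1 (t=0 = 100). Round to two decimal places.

Paasche quantity index uses current-period prices as weights.
ΣP(t=1)·Q(t=1) = 4×24 + 1208×5 + 2×47 + 36×15 = 96 + 6040 + 94 + 540 = 6770
ΣP(t=1)·Q(t=0) = 4×22 + 1208×5 + 2×43 + 36×17 = 88 + 6040 + 86 + 612 = 6826
Index = 6770 / 6826 × 100 = 99.1796

99.18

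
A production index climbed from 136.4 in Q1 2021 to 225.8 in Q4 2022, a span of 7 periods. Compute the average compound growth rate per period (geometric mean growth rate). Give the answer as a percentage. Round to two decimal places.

7.47%

Growth factor = (225.8/136.4)^(1/7) = (1.655425)^(1/7) = 1.074664
Growth rate = 1.074664 − 1 = 0.074664 = 7.4664%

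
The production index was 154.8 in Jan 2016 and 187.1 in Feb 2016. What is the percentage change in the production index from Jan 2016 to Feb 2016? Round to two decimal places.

20.87%

Change = (187.1 − 154.8) / 154.8 × 100
       = 32.3 / 154.8 × 100 = 20.8656%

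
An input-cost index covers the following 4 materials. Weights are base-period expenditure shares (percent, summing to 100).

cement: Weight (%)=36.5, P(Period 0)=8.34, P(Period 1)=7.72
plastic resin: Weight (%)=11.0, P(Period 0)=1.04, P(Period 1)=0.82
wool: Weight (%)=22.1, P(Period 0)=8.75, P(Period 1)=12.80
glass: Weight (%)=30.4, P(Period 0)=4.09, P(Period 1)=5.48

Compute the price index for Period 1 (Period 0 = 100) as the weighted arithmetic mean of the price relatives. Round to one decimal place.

115.5

cement: 36.5 × (7.72/8.34) = 36.5 × 0.925659 = 33.7866
plastic resin: 11.0 × (0.82/1.04) = 11.0 × 0.788462 = 8.6731
wool: 22.1 × (12.80/8.75) = 22.1 × 1.462857 = 32.3291
glass: 30.4 × (5.48/4.09) = 30.4 × 1.339853 = 40.7315
Index = Σ wᵢ·(p₁ᵢ/p₀ᵢ) = 33.7866 + 8.6731 + 32.3291 + 40.7315 = 115.5203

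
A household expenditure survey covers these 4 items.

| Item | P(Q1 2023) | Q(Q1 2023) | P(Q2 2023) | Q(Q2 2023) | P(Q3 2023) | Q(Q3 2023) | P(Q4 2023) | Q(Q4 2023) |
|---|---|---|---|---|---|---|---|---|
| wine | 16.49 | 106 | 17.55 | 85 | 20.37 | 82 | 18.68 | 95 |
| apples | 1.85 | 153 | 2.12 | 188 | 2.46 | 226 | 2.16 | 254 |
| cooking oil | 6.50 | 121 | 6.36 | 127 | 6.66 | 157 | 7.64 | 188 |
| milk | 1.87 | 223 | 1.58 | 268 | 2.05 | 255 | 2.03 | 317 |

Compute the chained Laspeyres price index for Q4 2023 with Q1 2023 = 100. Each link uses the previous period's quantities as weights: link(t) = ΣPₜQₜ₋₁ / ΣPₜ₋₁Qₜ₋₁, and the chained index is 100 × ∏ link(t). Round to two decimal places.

115.76

Link Q1 2023→Q2 2023:
ΣP(Q2 2023)Q(Q1 2023) = 17.55×106 + 2.12×153 + 6.36×121 + 1.58×223 = 1860.3 + 324.36 + 769.56 + 352.34 = 3306.56
ΣP(Q1 2023)Q(Q1 2023) = 16.49×106 + 1.85×153 + 6.50×121 + 1.87×223 = 1747.94 + 283.05 + 786.5 + 417.01 = 3234.5
link = 3306.56/3234.5 = 1.022279
Link Q2 2023→Q3 2023:
ΣP(Q3 2023)Q(Q2 2023) = 20.37×85 + 2.46×188 + 6.66×127 + 2.05×268 = 1731.45 + 462.48 + 845.82 + 549.4 = 3589.15
ΣP(Q2 2023)Q(Q2 2023) = 17.55×85 + 2.12×188 + 6.36×127 + 1.58×268 = 1491.75 + 398.56 + 807.72 + 423.44 = 3121.47
link = 3589.15/3121.47 = 1.149827
Link Q3 2023→Q4 2023:
ΣP(Q4 2023)Q(Q3 2023) = 18.68×82 + 2.16×226 + 7.64×157 + 2.03×255 = 1531.76 + 488.16 + 1199.48 + 517.65 = 3737.05
ΣP(Q3 2023)Q(Q3 2023) = 20.37×82 + 2.46×226 + 6.66×157 + 2.05×255 = 1670.34 + 555.96 + 1045.62 + 522.75 = 3794.67
link = 3737.05/3794.67 = 0.984816
Chained index = 100 × 1.022279 × 1.149827 × 0.984816 = 115.7595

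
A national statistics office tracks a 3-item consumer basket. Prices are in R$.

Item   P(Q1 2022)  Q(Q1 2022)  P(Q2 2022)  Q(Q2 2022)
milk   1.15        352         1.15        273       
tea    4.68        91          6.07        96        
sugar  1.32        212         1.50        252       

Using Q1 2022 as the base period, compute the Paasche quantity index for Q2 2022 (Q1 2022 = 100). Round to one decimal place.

Paasche quantity index uses current-period prices as weights.
ΣP(Q2 2022)·Q(Q2 2022) = 1.15×273 + 6.07×96 + 1.50×252 = 313.95 + 582.72 + 378 = 1274.67
ΣP(Q2 2022)·Q(Q1 2022) = 1.15×352 + 6.07×91 + 1.50×212 = 404.8 + 552.37 + 318 = 1275.17
Index = 1274.67 / 1275.17 × 100 = 99.9608

100.0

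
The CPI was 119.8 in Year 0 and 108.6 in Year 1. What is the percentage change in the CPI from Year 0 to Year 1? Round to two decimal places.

-9.35%

Change = (108.6 − 119.8) / 119.8 × 100
       = -11.2 / 119.8 × 100 = -9.3489%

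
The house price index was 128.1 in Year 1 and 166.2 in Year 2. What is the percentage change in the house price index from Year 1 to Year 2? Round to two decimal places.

29.74%

Change = (166.2 − 128.1) / 128.1 × 100
       = 38.1 / 128.1 × 100 = 29.7424%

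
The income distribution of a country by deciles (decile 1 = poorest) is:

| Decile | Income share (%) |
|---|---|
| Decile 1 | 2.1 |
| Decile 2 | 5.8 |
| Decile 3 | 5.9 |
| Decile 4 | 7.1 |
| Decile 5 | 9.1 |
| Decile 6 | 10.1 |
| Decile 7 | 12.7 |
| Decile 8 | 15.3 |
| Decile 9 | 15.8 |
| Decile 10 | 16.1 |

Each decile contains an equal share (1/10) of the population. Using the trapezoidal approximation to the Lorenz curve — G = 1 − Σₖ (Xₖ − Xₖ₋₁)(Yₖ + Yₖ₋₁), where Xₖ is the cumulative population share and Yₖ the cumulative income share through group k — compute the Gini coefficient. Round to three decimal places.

Cumulative income shares Yₖ: 0.0210, 0.0790, 0.1380, 0.2090, 0.3000, 0.4010, 0.5280, 0.6810, 0.8390, 1.0000
Σ (Xₖ−Xₖ₋₁)(Yₖ+Yₖ₋₁) = (1/10)(0.0210+0.0000) + (1/10)(0.0790+0.0210) + (1/10)(0.1380+0.0790) + (1/10)(0.2090+0.1380) + (1/10)(0.3000+0.2090) + (1/10)(0.4010+0.3000) + (1/10)(0.5280+0.4010) + (1/10)(0.6810+0.5280) + (1/10)(0.8390+0.6810) + (1/10)(1.0000+0.8390)
  = 0.0021 + 0.0100 + 0.0217 + 0.0347 + 0.0509 + 0.0701 + 0.0929 + 0.1209 + 0.1520 + 0.1839 = 0.7392
G = 1 − 0.7392 = 0.2608

0.261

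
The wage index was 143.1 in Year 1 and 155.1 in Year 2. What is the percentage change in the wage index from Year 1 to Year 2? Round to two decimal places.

Change = (155.1 − 143.1) / 143.1 × 100
       = 12.0 / 143.1 × 100 = 8.3857%

8.39%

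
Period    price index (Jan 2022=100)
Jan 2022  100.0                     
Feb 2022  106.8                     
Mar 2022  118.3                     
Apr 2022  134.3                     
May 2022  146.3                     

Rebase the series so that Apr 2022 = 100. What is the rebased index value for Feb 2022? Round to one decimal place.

Rebased(Feb 2022) = 106.8 / 134.3 × 100 = 79.5235

79.5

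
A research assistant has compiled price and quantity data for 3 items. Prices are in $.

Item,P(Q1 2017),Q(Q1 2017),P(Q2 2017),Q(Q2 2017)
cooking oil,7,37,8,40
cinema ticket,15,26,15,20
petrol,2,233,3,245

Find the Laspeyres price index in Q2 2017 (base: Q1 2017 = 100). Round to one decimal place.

124.2

Laspeyres price index uses base-period quantities as weights.
ΣP(Q2 2017)·Q(Q1 2017) = 8×37 + 15×26 + 3×233 = 296 + 390 + 699 = 1385
ΣP(Q1 2017)·Q(Q1 2017) = 7×37 + 15×26 + 2×233 = 259 + 390 + 466 = 1115
Index = 1385 / 1115 × 100 = 124.2152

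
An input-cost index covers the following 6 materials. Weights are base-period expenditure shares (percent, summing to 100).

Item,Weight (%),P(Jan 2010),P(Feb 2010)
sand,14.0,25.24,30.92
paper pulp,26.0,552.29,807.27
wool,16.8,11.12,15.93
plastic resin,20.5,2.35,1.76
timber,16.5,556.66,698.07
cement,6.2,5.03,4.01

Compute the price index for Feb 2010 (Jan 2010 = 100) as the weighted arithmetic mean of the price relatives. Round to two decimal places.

120.21

sand: 14.0 × (30.92/25.24) = 14.0 × 1.225040 = 17.1506
paper pulp: 26.0 × (807.27/552.29) = 26.0 × 1.461678 = 38.0036
wool: 16.8 × (15.93/11.12) = 16.8 × 1.432554 = 24.0669
plastic resin: 20.5 × (1.76/2.35) = 20.5 × 0.748936 = 15.3532
timber: 16.5 × (698.07/556.66) = 16.5 × 1.254033 = 20.6915
cement: 6.2 × (4.01/5.03) = 6.2 × 0.797217 = 4.9427
Index = Σ wᵢ·(p₁ᵢ/p₀ᵢ) = 17.1506 + 38.0036 + 24.0669 + 15.3532 + 20.6915 + 4.9427 = 120.2086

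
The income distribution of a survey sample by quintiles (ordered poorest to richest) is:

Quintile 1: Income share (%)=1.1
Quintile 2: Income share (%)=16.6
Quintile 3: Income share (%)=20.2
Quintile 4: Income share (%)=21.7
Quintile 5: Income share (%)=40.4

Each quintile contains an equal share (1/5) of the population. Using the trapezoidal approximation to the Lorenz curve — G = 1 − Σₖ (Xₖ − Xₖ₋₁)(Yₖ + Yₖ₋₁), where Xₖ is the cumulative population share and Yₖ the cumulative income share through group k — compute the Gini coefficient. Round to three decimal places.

0.335

Cumulative income shares Yₖ: 0.0110, 0.1770, 0.3790, 0.5960, 1.0000
Σ (Xₖ−Xₖ₋₁)(Yₖ+Yₖ₋₁) = (1/5)(0.0110+0.0000) + (1/5)(0.1770+0.0110) + (1/5)(0.3790+0.1770) + (1/5)(0.5960+0.3790) + (1/5)(1.0000+0.5960)
  = 0.0022 + 0.0376 + 0.1112 + 0.1950 + 0.3192 = 0.6652
G = 1 − 0.6652 = 0.3348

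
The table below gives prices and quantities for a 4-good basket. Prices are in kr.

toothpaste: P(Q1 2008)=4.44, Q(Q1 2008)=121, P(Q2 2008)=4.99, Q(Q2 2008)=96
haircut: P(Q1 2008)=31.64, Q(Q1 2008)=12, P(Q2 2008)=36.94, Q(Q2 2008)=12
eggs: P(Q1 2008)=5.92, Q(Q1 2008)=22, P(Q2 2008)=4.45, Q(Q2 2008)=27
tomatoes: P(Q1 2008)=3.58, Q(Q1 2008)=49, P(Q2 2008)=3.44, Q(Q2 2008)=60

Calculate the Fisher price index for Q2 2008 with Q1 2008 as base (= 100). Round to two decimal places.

Laspeyres component (base-period weights):
ΣP(Q2 2008)Q(Q1 2008) = 4.99×121 + 36.94×12 + 4.45×22 + 3.44×49 = 603.79 + 443.28 + 97.9 + 168.56 = 1313.53
ΣP(Q1 2008)Q(Q1 2008) = 4.44×121 + 31.64×12 + 5.92×22 + 3.58×49 = 537.24 + 379.68 + 130.24 + 175.42 = 1222.58
L = 1313.53 / 1222.58 × 100 = 107.4392
Paasche component (current-period weights):
ΣP(Q2 2008)Q(Q2 2008) = 4.99×96 + 36.94×12 + 4.45×27 + 3.44×60 = 479.04 + 443.28 + 120.15 + 206.4 = 1248.87
ΣP(Q1 2008)Q(Q2 2008) = 4.44×96 + 31.64×12 + 5.92×27 + 3.58×60 = 426.24 + 379.68 + 159.84 + 214.8 = 1180.56
P = 1248.87 / 1180.56 × 100 = 105.7862
Fisher = √(L × P) = √(107.4392 × 105.7862) = 106.6095

106.61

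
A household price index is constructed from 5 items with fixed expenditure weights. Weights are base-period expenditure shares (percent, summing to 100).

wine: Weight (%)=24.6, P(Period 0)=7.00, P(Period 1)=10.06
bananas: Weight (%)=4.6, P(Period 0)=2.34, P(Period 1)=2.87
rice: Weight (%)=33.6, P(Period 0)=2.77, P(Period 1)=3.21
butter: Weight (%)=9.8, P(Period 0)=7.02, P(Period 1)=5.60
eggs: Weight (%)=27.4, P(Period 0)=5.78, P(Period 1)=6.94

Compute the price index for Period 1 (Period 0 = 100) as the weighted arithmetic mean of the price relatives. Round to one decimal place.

wine: 24.6 × (10.06/7.00) = 24.6 × 1.437143 = 35.3537
bananas: 4.6 × (2.87/2.34) = 4.6 × 1.226496 = 5.6419
rice: 33.6 × (3.21/2.77) = 33.6 × 1.158845 = 38.9372
butter: 9.8 × (5.60/7.02) = 9.8 × 0.797721 = 7.8177
eggs: 27.4 × (6.94/5.78) = 27.4 × 1.200692 = 32.8990
Index = Σ wᵢ·(p₁ᵢ/p₀ᵢ) = 35.3537 + 5.6419 + 38.9372 + 7.8177 + 32.8990 = 120.6494

120.6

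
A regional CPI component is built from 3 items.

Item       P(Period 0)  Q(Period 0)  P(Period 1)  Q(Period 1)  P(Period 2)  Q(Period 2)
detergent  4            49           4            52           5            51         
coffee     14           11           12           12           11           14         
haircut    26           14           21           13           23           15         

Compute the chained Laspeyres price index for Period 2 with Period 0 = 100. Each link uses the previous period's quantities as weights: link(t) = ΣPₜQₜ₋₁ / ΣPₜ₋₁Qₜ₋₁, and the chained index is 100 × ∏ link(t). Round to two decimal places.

Link Period 0→Period 1:
ΣP(Period 1)Q(Period 0) = 4×49 + 12×11 + 21×14 = 196 + 132 + 294 = 622
ΣP(Period 0)Q(Period 0) = 4×49 + 14×11 + 26×14 = 196 + 154 + 364 = 714
link = 622/714 = 0.871148
Link Period 1→Period 2:
ΣP(Period 2)Q(Period 1) = 5×52 + 11×12 + 23×13 = 260 + 132 + 299 = 691
ΣP(Period 1)Q(Period 1) = 4×52 + 12×12 + 21×13 = 208 + 144 + 273 = 625
link = 691/625 = 1.105600
Chained index = 100 × 0.871148 × 1.105600 = 96.3142

96.31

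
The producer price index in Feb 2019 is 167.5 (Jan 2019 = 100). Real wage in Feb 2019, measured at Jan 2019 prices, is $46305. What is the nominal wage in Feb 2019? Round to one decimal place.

Nominal = Real × (Index/100) = 46305 × (167.5/100)
        = 46305 × 1.675 = 77560.8750

77560.9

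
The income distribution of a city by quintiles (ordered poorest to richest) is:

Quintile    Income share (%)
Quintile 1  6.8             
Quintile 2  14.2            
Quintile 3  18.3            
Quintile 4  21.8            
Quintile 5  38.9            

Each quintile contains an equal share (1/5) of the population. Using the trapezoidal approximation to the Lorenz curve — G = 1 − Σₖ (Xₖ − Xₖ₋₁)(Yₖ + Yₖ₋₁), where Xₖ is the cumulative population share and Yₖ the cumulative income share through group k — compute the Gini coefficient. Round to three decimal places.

0.287

Cumulative income shares Yₖ: 0.0680, 0.2100, 0.3930, 0.6110, 1.0000
Σ (Xₖ−Xₖ₋₁)(Yₖ+Yₖ₋₁) = (1/5)(0.0680+0.0000) + (1/5)(0.2100+0.0680) + (1/5)(0.3930+0.2100) + (1/5)(0.6110+0.3930) + (1/5)(1.0000+0.6110)
  = 0.0136 + 0.0556 + 0.1206 + 0.2008 + 0.3222 = 0.7128
G = 1 − 0.7128 = 0.2872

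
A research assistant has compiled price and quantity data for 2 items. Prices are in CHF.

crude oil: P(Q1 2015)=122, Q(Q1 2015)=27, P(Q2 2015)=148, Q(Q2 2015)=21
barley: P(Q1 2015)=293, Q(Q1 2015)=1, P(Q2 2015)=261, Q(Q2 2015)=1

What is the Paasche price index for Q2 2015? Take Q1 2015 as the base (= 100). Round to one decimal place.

118.0

Paasche price index uses current-period quantities as weights.
ΣP(Q2 2015)·Q(Q2 2015) = 148×21 + 261×1 = 3108 + 261 = 3369
ΣP(Q1 2015)·Q(Q2 2015) = 122×21 + 293×1 = 2562 + 293 = 2855
Index = 3369 / 2855 × 100 = 118.0035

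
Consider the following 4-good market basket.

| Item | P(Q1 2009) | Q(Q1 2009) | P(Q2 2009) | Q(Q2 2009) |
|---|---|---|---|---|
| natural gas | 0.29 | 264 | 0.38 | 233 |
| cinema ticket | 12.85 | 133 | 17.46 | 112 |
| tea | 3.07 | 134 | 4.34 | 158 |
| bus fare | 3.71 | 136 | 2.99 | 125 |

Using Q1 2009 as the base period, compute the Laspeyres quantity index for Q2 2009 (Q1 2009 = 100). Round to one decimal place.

90.9

Laspeyres quantity index uses base-period prices as weights.
ΣP(Q1 2009)·Q(Q2 2009) = 0.29×233 + 12.85×112 + 3.07×158 + 3.71×125 = 67.57 + 1439.2 + 485.06 + 463.75 = 2455.58
ΣP(Q1 2009)·Q(Q1 2009) = 0.29×264 + 12.85×133 + 3.07×134 + 3.71×136 = 76.56 + 1709.05 + 411.38 + 504.56 = 2701.55
Index = 2455.58 / 2701.55 × 100 = 90.8952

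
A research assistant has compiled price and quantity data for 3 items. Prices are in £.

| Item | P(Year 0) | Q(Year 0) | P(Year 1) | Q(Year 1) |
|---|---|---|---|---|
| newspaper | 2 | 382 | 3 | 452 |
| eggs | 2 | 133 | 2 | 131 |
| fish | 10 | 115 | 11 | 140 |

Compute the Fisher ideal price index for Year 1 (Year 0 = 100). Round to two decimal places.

122.93

Laspeyres component (base-period weights):
ΣP(Year 1)Q(Year 0) = 3×382 + 2×133 + 11×115 = 1146 + 266 + 1265 = 2677
ΣP(Year 0)Q(Year 0) = 2×382 + 2×133 + 10×115 = 764 + 266 + 1150 = 2180
L = 2677 / 2180 × 100 = 122.7982
Paasche component (current-period weights):
ΣP(Year 1)Q(Year 1) = 3×452 + 2×131 + 11×140 = 1356 + 262 + 1540 = 3158
ΣP(Year 0)Q(Year 1) = 2×452 + 2×131 + 10×140 = 904 + 262 + 1400 = 2566
P = 3158 / 2566 × 100 = 123.0709
Fisher = √(L × P) = √(122.7982 × 123.0709) = 122.9345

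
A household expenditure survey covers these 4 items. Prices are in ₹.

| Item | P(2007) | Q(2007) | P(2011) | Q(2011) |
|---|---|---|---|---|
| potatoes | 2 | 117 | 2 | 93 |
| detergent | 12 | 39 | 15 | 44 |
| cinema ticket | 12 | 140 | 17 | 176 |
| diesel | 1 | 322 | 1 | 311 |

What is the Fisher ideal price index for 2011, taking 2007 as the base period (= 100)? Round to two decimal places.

Laspeyres component (base-period weights):
ΣP(2011)Q(2007) = 2×117 + 15×39 + 17×140 + 1×322 = 234 + 585 + 2380 + 322 = 3521
ΣP(2007)Q(2007) = 2×117 + 12×39 + 12×140 + 1×322 = 234 + 468 + 1680 + 322 = 2704
L = 3521 / 2704 × 100 = 130.2145
Paasche component (current-period weights):
ΣP(2011)Q(2011) = 2×93 + 15×44 + 17×176 + 1×311 = 186 + 660 + 2992 + 311 = 4149
ΣP(2007)Q(2011) = 2×93 + 12×44 + 12×176 + 1×311 = 186 + 528 + 2112 + 311 = 3137
P = 4149 / 3137 × 100 = 132.2601
Fisher = √(L × P) = √(130.2145 × 132.2601) = 131.2333

131.23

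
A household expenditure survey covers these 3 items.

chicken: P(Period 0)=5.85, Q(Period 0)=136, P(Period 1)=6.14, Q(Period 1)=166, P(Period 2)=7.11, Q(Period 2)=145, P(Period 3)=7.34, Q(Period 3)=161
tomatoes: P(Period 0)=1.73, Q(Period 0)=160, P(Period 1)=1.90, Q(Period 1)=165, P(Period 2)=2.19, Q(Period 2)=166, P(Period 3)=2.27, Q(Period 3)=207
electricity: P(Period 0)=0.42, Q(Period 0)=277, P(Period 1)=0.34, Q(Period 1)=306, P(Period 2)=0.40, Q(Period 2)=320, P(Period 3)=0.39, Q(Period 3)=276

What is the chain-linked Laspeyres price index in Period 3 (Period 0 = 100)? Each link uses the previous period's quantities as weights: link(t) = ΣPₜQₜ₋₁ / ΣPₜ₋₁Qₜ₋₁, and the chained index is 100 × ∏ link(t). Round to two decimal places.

123.58

Link Period 0→Period 1:
ΣP(Period 1)Q(Period 0) = 6.14×136 + 1.90×160 + 0.34×277 = 835.04 + 304 + 94.18 = 1233.22
ΣP(Period 0)Q(Period 0) = 5.85×136 + 1.73×160 + 0.42×277 = 795.6 + 276.8 + 116.34 = 1188.74
link = 1233.22/1188.74 = 1.037418
Link Period 1→Period 2:
ΣP(Period 2)Q(Period 1) = 7.11×166 + 2.19×165 + 0.40×306 = 1180.26 + 361.35 + 122.4 = 1664.01
ΣP(Period 1)Q(Period 1) = 6.14×166 + 1.90×165 + 0.34×306 = 1019.24 + 313.5 + 104.04 = 1436.78
link = 1664.01/1436.78 = 1.158152
Link Period 2→Period 3:
ΣP(Period 3)Q(Period 2) = 7.34×145 + 2.27×166 + 0.39×320 = 1064.3 + 376.82 + 124.8 = 1565.92
ΣP(Period 2)Q(Period 2) = 7.11×145 + 2.19×166 + 0.40×320 = 1030.95 + 363.54 + 128 = 1522.49
link = 1565.92/1522.49 = 1.028526
Chained index = 100 × 1.037418 × 1.158152 × 1.028526 = 123.5761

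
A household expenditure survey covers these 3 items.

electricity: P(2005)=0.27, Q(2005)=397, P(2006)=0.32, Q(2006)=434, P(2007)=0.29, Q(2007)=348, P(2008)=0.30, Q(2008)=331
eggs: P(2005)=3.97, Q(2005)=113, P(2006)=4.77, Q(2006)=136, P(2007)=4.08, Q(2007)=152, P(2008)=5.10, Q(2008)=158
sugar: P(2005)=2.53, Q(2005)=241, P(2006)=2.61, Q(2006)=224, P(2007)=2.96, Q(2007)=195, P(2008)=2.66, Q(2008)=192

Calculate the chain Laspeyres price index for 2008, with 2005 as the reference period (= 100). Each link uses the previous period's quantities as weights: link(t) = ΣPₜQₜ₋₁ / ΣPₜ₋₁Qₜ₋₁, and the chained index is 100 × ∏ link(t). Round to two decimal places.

117.19

Link 2005→2006:
ΣP(2006)Q(2005) = 0.32×397 + 4.77×113 + 2.61×241 = 127.04 + 539.01 + 629.01 = 1295.06
ΣP(2005)Q(2005) = 0.27×397 + 3.97×113 + 2.53×241 = 107.19 + 448.61 + 609.73 = 1165.53
link = 1295.06/1165.53 = 1.111134
Link 2006→2007:
ΣP(2007)Q(2006) = 0.29×434 + 4.08×136 + 2.96×224 = 125.86 + 554.88 + 663.04 = 1343.78
ΣP(2006)Q(2006) = 0.32×434 + 4.77×136 + 2.61×224 = 138.88 + 648.72 + 584.64 = 1372.24
link = 1343.78/1372.24 = 0.979260
Link 2007→2008:
ΣP(2008)Q(2007) = 0.30×348 + 5.10×152 + 2.66×195 = 104.4 + 775.2 + 518.7 = 1398.3
ΣP(2007)Q(2007) = 0.29×348 + 4.08×152 + 2.96×195 = 100.92 + 620.16 + 577.2 = 1298.28
link = 1398.3/1298.28 = 1.077040
Chained index = 100 × 1.111134 × 0.979260 × 1.077040 = 117.1916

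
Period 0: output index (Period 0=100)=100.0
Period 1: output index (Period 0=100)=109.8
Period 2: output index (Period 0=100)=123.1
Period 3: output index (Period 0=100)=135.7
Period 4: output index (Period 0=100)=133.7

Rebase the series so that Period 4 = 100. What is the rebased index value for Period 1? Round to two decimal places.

Rebased(Period 1) = 109.8 / 133.7 × 100 = 82.1242

82.12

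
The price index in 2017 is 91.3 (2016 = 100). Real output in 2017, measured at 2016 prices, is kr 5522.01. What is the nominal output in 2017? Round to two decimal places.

5041.60

Nominal = Real × (Index/100) = 5522.01 × (91.3/100)
        = 5522.01 × 0.913 = 5041.5951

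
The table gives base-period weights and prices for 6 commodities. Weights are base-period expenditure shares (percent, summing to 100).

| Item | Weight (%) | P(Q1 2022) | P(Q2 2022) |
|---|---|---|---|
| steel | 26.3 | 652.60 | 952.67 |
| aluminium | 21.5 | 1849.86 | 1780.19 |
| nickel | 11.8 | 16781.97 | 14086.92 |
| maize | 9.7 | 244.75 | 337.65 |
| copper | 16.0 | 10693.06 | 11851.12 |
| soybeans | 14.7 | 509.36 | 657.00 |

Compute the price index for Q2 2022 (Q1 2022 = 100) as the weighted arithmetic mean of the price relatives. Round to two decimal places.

119.06

steel: 26.3 × (952.67/652.60) = 26.3 × 1.459807 = 38.3929
aluminium: 21.5 × (1780.19/1849.86) = 21.5 × 0.962338 = 20.6903
nickel: 11.8 × (14086.92/16781.97) = 11.8 × 0.839408 = 9.9050
maize: 9.7 × (337.65/244.75) = 9.7 × 1.379571 = 13.3818
copper: 16.0 × (11851.12/10693.06) = 16.0 × 1.108300 = 17.7328
soybeans: 14.7 × (657.00/509.36) = 14.7 × 1.289854 = 18.9609
Index = Σ wᵢ·(p₁ᵢ/p₀ᵢ) = 38.3929 + 20.6903 + 9.9050 + 13.3818 + 17.7328 + 18.9609 = 119.0637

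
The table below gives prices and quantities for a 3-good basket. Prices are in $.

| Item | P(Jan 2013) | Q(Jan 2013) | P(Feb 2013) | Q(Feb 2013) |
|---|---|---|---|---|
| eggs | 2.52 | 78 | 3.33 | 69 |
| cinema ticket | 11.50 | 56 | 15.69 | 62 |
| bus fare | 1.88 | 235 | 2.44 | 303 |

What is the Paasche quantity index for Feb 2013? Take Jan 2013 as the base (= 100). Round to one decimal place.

Paasche quantity index uses current-period prices as weights.
ΣP(Feb 2013)·Q(Feb 2013) = 3.33×69 + 15.69×62 + 2.44×303 = 229.77 + 972.78 + 739.32 = 1941.87
ΣP(Feb 2013)·Q(Jan 2013) = 3.33×78 + 15.69×56 + 2.44×235 = 259.74 + 878.64 + 573.4 = 1711.78
Index = 1941.87 / 1711.78 × 100 = 113.4416

113.4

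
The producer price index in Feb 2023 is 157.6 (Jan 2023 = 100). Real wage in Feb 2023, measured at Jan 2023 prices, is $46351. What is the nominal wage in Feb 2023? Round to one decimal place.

73049.2

Nominal = Real × (Index/100) = 46351 × (157.6/100)
        = 46351 × 1.576 = 73049.1760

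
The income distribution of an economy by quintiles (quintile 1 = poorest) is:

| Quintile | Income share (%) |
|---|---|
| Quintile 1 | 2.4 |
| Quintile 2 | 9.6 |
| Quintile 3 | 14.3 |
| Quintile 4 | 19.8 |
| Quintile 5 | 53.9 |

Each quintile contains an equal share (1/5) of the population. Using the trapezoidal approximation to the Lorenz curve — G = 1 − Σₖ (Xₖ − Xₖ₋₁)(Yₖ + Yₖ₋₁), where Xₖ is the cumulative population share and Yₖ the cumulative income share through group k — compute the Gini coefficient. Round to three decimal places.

Cumulative income shares Yₖ: 0.0240, 0.1200, 0.2630, 0.4610, 1.0000
Σ (Xₖ−Xₖ₋₁)(Yₖ+Yₖ₋₁) = (1/5)(0.0240+0.0000) + (1/5)(0.1200+0.0240) + (1/5)(0.2630+0.1200) + (1/5)(0.4610+0.2630) + (1/5)(1.0000+0.4610)
  = 0.0048 + 0.0288 + 0.0766 + 0.1448 + 0.2922 = 0.5472
G = 1 − 0.5472 = 0.4528

0.453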